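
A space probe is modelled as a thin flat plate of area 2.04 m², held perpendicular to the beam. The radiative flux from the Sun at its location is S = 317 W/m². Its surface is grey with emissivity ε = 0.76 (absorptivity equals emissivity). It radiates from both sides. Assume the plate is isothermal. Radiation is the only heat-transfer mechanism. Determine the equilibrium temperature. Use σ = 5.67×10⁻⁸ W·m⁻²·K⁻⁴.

T ≈ 230 K

At equilibrium, absorbed power = emitted power.
Absorbing cross-section = A = 2.040 m²; emitting surface = 2A = 4.080 m² (ratio 2).
εS·A_cross = εσ·A_surf·T⁴  ⇒  T⁴ = S/(2σ)   (ε cancels).
T⁴ = 317/(2·5.67×10⁻⁸) = 2.795×10⁹ K⁴.
T = (2.795×10⁹)^(1/4).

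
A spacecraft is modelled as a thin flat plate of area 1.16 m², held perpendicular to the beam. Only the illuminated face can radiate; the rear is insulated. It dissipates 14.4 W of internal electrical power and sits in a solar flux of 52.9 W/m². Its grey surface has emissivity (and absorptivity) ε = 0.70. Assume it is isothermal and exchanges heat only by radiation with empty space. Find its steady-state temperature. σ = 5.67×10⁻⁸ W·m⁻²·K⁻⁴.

T ≈ 188 K

At steady state, absorbed solar power + internal power = radiated power.
Absorbed: α·S·A_cross = 0.70·52.9·1.160 = 42.95 W (cross-section A).
Total input = 42.95 + 14.4 = 57.35 W.
Radiated: εσ·A_surf·T⁴ with A_surf = A = 1.160 m².
T⁴ = 57.35/(0.70·5.67×10⁻⁸·1.160) = 1.246×10⁹ K⁴.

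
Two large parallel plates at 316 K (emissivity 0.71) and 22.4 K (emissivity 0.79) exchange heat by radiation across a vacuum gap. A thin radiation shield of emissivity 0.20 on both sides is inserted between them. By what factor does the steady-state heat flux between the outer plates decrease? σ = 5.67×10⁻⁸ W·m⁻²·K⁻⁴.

factor ≈ 6.38

Without shield: q₀ = σΔ(T⁴)/(1/ε₁+1/ε₂−1) with denominator 1.674.
With shield the two gaps are in series; the resistances add: (1/ε₁+1/ε_s−1)+(1/ε_s+1/ε₂−1) = 5.408+5.266 = 10.67.
Heat-flux ratio q₀/q = 10.67/1.674.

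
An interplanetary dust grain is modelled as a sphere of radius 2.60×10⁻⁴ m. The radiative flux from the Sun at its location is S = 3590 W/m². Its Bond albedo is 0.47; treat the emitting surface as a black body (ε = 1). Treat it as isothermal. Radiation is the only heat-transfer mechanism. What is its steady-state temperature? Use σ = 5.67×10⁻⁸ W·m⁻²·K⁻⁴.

T ≈ 303 K

At equilibrium, absorbed power = emitted power.
Absorbing cross-section = πr² = 2.124×10⁻⁷ m²; emitting surface = 4πr² = 8.495×10⁻⁷ m² (ratio 4).
(1−a)S·A_cross = εσ·A_surf·T⁴  ⇒  T⁴ = (1−a)S/(4σ).
T⁴ = 0.530·3590/(4·5.67×10⁻⁸) = 8.389×10⁹ K⁴.
T = (8.389×10⁹)^(1/4).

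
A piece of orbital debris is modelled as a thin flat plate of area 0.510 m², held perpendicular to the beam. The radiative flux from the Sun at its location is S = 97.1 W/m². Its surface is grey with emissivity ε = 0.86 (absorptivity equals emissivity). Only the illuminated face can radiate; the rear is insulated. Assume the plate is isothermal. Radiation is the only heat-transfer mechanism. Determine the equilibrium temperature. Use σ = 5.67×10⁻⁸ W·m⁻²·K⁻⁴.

T ≈ 203 K

At equilibrium, absorbed power = emitted power.
Absorbing cross-section = A = 0.5100 m²; emitting surface = A = 0.5100 m² (ratio 1).
εS·A_cross = εσ·A_surf·T⁴  ⇒  T⁴ = S/(1σ)   (ε cancels).
T⁴ = 97.1/(1·5.67×10⁻⁸) = 1.713×10⁹ K⁴.
T = (1.713×10⁹)^(1/4).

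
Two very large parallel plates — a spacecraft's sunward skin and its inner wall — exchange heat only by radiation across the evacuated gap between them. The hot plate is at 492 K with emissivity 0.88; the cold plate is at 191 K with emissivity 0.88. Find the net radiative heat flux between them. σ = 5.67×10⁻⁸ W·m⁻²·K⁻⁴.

q ≈ 2550 W/m²

For two infinite grey parallel plates, q = σ(T₁⁴ − T₂⁴)/(1/ε₁ + 1/ε₂ − 1).
T₁⁴ − T₂⁴ = 5.859×10¹⁰ − 1.331×10⁹ = 5.726×10¹⁰ K⁴.
1/ε₁ + 1/ε₂ − 1 = 1.136 + 1.136 − 1 = 1.273.
q = 5.67×10⁻⁸ × 5.726×10¹⁰ / 1.273.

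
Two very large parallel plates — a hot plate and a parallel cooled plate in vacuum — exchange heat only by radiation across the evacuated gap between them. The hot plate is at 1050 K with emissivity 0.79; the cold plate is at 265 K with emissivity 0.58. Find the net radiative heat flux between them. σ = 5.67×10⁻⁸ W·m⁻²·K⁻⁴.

q ≈ 34500 W/m²

For two infinite grey parallel plates, q = σ(T₁⁴ − T₂⁴)/(1/ε₁ + 1/ε₂ − 1).
T₁⁴ − T₂⁴ = 1.216×10¹² − 4.932×10⁹ = 1.211×10¹² K⁴.
1/ε₁ + 1/ε₂ − 1 = 1.266 + 1.724 − 1 = 1.990.
q = 5.67×10⁻⁸ × 1.211×10¹² / 1.990.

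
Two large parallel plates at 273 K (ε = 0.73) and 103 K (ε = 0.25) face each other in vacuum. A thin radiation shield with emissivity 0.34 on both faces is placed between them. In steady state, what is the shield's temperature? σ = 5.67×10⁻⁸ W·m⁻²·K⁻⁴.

In steady state the net flux on the hot side equals that on the cold side.
σ(T₁⁴−T_s⁴)/D₁ = σ(T_s⁴−T₂⁴)/D₂, with D₁ = 1/ε₁+1/ε_s−1 = 3.311, D₂ = 1/ε_s+1/ε₂−1 = 5.941.
Solve for T_s⁴: T_s⁴ = (D₂·T₁⁴ + D₁·T₂⁴)/(D₁+D₂) = 3.607×10⁹ K⁴.

T_s ≈ 245 K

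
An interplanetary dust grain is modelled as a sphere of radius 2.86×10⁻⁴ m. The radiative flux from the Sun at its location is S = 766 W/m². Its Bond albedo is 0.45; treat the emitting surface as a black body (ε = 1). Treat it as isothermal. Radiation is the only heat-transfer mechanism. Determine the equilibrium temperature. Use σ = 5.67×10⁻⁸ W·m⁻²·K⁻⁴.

At equilibrium, absorbed power = emitted power.
Absorbing cross-section = πr² = 2.570×10⁻⁷ m²; emitting surface = 4πr² = 1.028×10⁻⁶ m² (ratio 4).
(1−a)S·A_cross = εσ·A_surf·T⁴  ⇒  T⁴ = (1−a)S/(4σ).
T⁴ = 0.550·766/(4·5.67×10⁻⁸) = 1.858×10⁹ K⁴.
T = (1.858×10⁹)^(1/4).

T ≈ 208 K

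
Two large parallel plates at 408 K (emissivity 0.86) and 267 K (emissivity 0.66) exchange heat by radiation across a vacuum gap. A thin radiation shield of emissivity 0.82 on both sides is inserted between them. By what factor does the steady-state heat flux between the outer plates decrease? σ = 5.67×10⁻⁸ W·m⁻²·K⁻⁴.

Without shield: q₀ = σΔ(T⁴)/(1/ε₁+1/ε₂−1) with denominator 1.678.
With shield the two gaps are in series; the resistances add: (1/ε₁+1/ε_s−1)+(1/ε_s+1/ε₂−1) = 1.382+1.735 = 3.117.
Heat-flux ratio q₀/q = 3.117/1.678.

factor ≈ 1.86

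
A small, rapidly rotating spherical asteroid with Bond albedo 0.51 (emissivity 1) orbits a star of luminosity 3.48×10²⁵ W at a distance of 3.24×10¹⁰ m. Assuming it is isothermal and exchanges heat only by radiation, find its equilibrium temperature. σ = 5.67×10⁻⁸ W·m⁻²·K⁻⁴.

T ≈ 275 K

First find the stellar flux at distance d: S = L/(4πd²) = 3.48×10²⁵/(4π·(3.24×10¹⁰)²) = 2638 W/m².
For an isothermal sphere, absorbed (1−a)S·πr² = emitted σ·4πr²·T⁴, so T⁴ = (1−a)S/(4σ).
T⁴ = 0.490·2638/(4·5.67×10⁻⁸) = 5.699×10⁹ K⁴.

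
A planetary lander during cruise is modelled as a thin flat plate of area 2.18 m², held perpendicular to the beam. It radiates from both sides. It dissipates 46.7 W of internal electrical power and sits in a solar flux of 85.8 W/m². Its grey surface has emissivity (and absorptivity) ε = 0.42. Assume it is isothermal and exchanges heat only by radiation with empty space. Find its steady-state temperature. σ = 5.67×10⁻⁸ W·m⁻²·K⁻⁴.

T ≈ 186 K

At steady state, absorbed solar power + internal power = radiated power.
Absorbed: α·S·A_cross = 0.42·85.8·2.180 = 78.56 W (cross-section A).
Total input = 78.56 + 46.7 = 125.3 W.
Radiated: εσ·A_surf·T⁴ with A_surf = 2A = 4.360 m².
T⁴ = 125.3/(0.42·5.67×10⁻⁸·4.360) = 1.206×10⁹ K⁴.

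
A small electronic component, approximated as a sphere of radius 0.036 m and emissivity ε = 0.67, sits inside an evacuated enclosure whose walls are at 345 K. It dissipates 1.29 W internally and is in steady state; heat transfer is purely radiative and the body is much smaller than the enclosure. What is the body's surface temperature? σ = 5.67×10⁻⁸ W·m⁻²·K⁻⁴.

T ≈ 357 K

For a small grey body in a large enclosure, net radiated power = εσA(T⁴ − T_w⁴).
Steady state: P = εσA(T⁴ − T_w⁴) with A = 4πr² = 0.01629 m².
T⁴ = P/(εσA) + T_w⁴ = 1.29/(0.67·5.67×10⁻⁸·0.01629) + (345)⁴
    = 2.085×10⁹ + 1.417×10¹⁰ = 1.625×10¹⁰ K⁴.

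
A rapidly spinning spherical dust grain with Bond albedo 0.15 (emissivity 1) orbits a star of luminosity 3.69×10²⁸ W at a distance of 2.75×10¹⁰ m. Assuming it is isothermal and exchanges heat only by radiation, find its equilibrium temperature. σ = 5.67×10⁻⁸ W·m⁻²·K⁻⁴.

T ≈ 1950 K

First find the stellar flux at distance d: S = L/(4πd²) = 3.69×10²⁸/(4π·(2.75×10¹⁰)²) = 3.883×10⁶ W/m².
For an isothermal sphere, absorbed (1−a)S·πr² = emitted σ·4πr²·T⁴, so T⁴ = (1−a)S/(4σ).
T⁴ = 0.850·3.883×10⁶/(4·5.67×10⁻⁸) = 1.455×10¹³ K⁴.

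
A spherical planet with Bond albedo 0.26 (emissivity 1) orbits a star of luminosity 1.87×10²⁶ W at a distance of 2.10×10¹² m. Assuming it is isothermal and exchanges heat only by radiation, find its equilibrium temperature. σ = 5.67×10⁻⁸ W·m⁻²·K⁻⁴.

T ≈ 57.6 K

First find the stellar flux at distance d: S = L/(4πd²) = 1.87×10²⁶/(4π·(2.10×10¹²)²) = 3.374 W/m².
For an isothermal sphere, absorbed (1−a)S·πr² = emitted σ·4πr²·T⁴, so T⁴ = (1−a)S/(4σ).
T⁴ = 0.740·3.374/(4·5.67×10⁻⁸) = 1.101×10⁷ K⁴.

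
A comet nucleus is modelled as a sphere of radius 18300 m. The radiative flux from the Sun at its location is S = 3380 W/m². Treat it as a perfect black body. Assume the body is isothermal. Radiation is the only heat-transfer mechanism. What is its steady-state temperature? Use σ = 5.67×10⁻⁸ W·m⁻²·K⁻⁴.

At equilibrium, absorbed power = emitted power.
Absorbing cross-section = πr² = 1.052×10⁹ m²; emitting surface = 4πr² = 4.208×10⁹ m² (ratio 4).
S·A_cross = εσ·A_surf·T⁴  ⇒  T⁴ = S/(4σ).
T⁴ = 1.00·3380/(4·5.67×10⁻⁸) = 1.490×10¹⁰ K⁴.
T = (1.490×10¹⁰)^(1/4).

T ≈ 349 K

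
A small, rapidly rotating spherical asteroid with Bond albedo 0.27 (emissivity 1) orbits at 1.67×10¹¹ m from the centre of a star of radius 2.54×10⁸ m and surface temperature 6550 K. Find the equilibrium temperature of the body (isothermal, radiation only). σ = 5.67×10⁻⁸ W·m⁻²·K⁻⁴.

The star's surface emits σT_*⁴; at distance d the flux is S = σT_*⁴(R_*/d)².
S = 5.67×10⁻⁸·(6550)⁴·(2.54×10⁸/1.67×10¹¹)² = 241.4 W/m².
For an isothermal sphere T⁴ = (1−a)S/(4σ) = 7.771×10⁸ K⁴.

T ≈ 167 K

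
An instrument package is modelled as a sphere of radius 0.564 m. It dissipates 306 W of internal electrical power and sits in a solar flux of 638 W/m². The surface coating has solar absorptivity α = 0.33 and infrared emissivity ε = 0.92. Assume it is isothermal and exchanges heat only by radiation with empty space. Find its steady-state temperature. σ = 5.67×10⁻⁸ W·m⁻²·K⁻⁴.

At steady state, absorbed solar power + internal power = radiated power.
Absorbed: α·S·A_cross = 0.33·638·0.9993 = 210.4 W (cross-section πr²).
Total input = 210.4 + 306 = 516.4 W.
Radiated: εσ·A_surf·T⁴ with A_surf = 4πr² = 3.997 m².
T⁴ = 516.4/(0.92·5.67×10⁻⁸·3.997) = 2.477×10⁹ K⁴.

T ≈ 223 K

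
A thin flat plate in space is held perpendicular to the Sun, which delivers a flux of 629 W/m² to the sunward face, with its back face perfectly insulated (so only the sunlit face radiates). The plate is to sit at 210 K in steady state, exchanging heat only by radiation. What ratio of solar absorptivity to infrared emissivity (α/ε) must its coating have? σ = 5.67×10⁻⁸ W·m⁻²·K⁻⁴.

Balance: αS·A = εσ·1A·T⁴ ⇒ α/ε = σT⁴/S.
α/ε = 5.67×10⁻⁸·(210)⁴/629 = 5.67×10⁻⁸·1.945×10⁹/629.

α/ε ≈ 0.175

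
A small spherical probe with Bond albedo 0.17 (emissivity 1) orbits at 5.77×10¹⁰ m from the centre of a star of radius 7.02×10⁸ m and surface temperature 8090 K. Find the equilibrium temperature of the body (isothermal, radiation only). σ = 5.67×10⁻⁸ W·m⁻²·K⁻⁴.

The star's surface emits σT_*⁴; at distance d the flux is S = σT_*⁴(R_*/d)².
S = 5.67×10⁻⁸·(8090)⁴·(7.02×10⁸/5.77×10¹⁰)² = 35950 W/m².
For an isothermal sphere T⁴ = (1−a)S/(4σ) = 1.316×10¹¹ K⁴.

T ≈ 602 K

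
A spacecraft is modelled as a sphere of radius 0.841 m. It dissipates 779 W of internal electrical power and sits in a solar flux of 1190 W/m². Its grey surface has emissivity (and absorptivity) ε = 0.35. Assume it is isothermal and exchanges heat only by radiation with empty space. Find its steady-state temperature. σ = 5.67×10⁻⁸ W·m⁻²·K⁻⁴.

T ≈ 314 K

At steady state, absorbed solar power + internal power = radiated power.
Absorbed: α·S·A_cross = 0.35·1190·2.222 = 925.5 W (cross-section πr²).
Total input = 925.5 + 779 = 1704 W.
Radiated: εσ·A_surf·T⁴ with A_surf = 4πr² = 8.888 m².
T⁴ = 1704/(0.35·5.67×10⁻⁸·8.888) = 9.663×10⁹ K⁴.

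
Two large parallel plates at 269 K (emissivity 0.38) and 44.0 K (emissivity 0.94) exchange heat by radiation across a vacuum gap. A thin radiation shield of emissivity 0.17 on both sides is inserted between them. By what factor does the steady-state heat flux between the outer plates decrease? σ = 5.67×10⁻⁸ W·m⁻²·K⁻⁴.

factor ≈ 4.99

Without shield: q₀ = σΔ(T⁴)/(1/ε₁+1/ε₂−1) with denominator 2.695.
With shield the two gaps are in series; the resistances add: (1/ε₁+1/ε_s−1)+(1/ε_s+1/ε₂−1) = 7.514+5.946 = 13.46.
Heat-flux ratio q₀/q = 13.46/2.695.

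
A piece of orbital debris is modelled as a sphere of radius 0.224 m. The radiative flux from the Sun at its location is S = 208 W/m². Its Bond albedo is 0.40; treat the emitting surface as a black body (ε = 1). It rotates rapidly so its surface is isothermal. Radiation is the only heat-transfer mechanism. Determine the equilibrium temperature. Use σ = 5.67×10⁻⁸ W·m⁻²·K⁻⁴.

At equilibrium, absorbed power = emitted power.
Absorbing cross-section = πr² = 0.1576 m²; emitting surface = 4πr² = 0.6305 m² (ratio 4).
(1−a)S·A_cross = εσ·A_surf·T⁴  ⇒  T⁴ = (1−a)S/(4σ).
T⁴ = 0.600·208/(4·5.67×10⁻⁸) = 5.503×10⁸ K⁴.
T = (5.503×10⁸)^(1/4).

T ≈ 153 K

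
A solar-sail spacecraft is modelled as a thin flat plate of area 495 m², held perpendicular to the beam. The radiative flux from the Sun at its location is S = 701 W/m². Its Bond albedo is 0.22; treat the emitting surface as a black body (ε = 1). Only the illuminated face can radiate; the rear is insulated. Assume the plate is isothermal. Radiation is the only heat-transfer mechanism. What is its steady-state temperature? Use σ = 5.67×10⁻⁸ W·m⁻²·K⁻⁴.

T ≈ 313 K

At equilibrium, absorbed power = emitted power.
Absorbing cross-section = A = 495.0 m²; emitting surface = A = 495.0 m² (ratio 1).
(1−a)S·A_cross = εσ·A_surf·T⁴  ⇒  T⁴ = (1−a)S/(1σ).
T⁴ = 0.780·701/(1·5.67×10⁻⁸) = 9.643×10⁹ K⁴.
T = (9.643×10⁹)^(1/4).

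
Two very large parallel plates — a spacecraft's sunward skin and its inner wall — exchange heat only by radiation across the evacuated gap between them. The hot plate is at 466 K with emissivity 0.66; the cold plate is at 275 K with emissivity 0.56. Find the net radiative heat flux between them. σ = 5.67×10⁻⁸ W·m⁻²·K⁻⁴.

q ≈ 1020 W/m²

For two infinite grey parallel plates, q = σ(T₁⁴ − T₂⁴)/(1/ε₁ + 1/ε₂ − 1).
T₁⁴ − T₂⁴ = 4.716×10¹⁰ − 5.719×10⁹ = 4.144×10¹⁰ K⁴.
1/ε₁ + 1/ε₂ − 1 = 1.515 + 1.786 − 1 = 2.301.
q = 5.67×10⁻⁸ × 4.144×10¹⁰ / 2.301.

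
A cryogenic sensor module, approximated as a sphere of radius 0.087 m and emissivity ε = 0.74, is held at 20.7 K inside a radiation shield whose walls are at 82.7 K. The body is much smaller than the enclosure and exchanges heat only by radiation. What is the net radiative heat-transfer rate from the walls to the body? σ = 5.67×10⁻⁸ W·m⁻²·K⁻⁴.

P_net ≈ 0.186 W

For a small grey body in a large enclosure: P_net = εσA(T_body⁴ − T_wall⁴).
A = 4πr² = 0.09511 m²; T_body⁴ − T_wall⁴ = 1.836×10⁵ − 4.678×10⁷ = -4.659×10⁷ K⁴.
|P_net| = 0.74·5.67×10⁻⁸·0.09511·4.659×10⁷.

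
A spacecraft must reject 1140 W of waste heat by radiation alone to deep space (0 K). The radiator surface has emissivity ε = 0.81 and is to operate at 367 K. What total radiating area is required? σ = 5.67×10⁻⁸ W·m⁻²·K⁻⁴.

A ≈ 1.37 m²

P = εσA T⁴ ⇒ A = P/(εσT⁴).
T⁴ = 1.814×10¹⁰ K⁴.
A = 1140/(0.81 × 5.67×10⁻⁸ × 1.814×10¹⁰).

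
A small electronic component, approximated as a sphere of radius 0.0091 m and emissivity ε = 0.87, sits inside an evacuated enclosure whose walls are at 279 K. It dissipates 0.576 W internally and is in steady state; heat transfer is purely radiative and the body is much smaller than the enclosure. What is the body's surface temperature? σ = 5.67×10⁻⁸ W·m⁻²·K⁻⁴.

T ≈ 363 K

For a small grey body in a large enclosure, net radiated power = εσA(T⁴ − T_w⁴).
Steady state: P = εσA(T⁴ − T_w⁴) with A = 4πr² = 0.001041 m².
T⁴ = P/(εσA) + T_w⁴ = 0.576/(0.87·5.67×10⁻⁸·0.001041) + (279)⁴
    = 1.122×10¹⁰ + 6.059×10⁹ = 1.728×10¹⁰ K⁴.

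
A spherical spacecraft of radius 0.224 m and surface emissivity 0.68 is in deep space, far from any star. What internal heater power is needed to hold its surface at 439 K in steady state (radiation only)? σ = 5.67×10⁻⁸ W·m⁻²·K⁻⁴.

P ≈ 903 W

P = εσ·4πr²·T⁴.
4πr² = 0.6305 m²; T⁴ = 3.714×10¹⁰ K⁴.
P = 0.68·5.67×10⁻⁸·0.6305·3.714×10¹⁰.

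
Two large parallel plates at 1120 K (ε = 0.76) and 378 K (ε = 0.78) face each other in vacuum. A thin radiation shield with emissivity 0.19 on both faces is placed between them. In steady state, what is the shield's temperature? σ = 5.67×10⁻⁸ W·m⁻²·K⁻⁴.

T_s ≈ 944 K

In steady state the net flux on the hot side equals that on the cold side.
σ(T₁⁴−T_s⁴)/D₁ = σ(T_s⁴−T₂⁴)/D₂, with D₁ = 1/ε₁+1/ε_s−1 = 5.579, D₂ = 1/ε_s+1/ε₂−1 = 5.545.
Solve for T_s⁴: T_s⁴ = (D₂·T₁⁴ + D₁·T₂⁴)/(D₁+D₂) = 7.946×10¹¹ K⁴.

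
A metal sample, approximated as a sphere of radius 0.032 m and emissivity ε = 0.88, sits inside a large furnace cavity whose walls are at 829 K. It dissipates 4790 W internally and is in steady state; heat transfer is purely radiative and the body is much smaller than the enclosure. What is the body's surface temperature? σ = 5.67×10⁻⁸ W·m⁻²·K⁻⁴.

T ≈ 1680 K

For a small grey body in a large enclosure, net radiated power = εσA(T⁴ − T_w⁴).
Steady state: P = εσA(T⁴ − T_w⁴) with A = 4πr² = 0.01287 m².
T⁴ = P/(εσA) + T_w⁴ = 4790/(0.88·5.67×10⁻⁸·0.01287) + (829)⁴
    = 7.460×10¹² + 4.723×10¹¹ = 7.933×10¹² K⁴.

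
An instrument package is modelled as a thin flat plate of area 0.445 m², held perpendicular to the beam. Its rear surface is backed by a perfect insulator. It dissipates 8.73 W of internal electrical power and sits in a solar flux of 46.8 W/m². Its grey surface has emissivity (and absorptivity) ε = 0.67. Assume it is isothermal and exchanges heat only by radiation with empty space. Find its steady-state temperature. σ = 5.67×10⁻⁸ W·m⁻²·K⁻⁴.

At steady state, absorbed solar power + internal power = radiated power.
Absorbed: α·S·A_cross = 0.67·46.8·0.4450 = 13.95 W (cross-section A).
Total input = 13.95 + 8.73 = 22.68 W.
Radiated: εσ·A_surf·T⁴ with A_surf = A = 0.4450 m².
T⁴ = 22.68/(0.67·5.67×10⁻⁸·0.4450) = 1.342×10⁹ K⁴.

T ≈ 191 K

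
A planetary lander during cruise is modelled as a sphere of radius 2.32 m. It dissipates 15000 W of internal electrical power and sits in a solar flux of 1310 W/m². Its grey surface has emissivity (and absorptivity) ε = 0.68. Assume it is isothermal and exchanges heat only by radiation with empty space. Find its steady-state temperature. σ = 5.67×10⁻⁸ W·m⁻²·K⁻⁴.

T ≈ 328 K

At steady state, absorbed solar power + internal power = radiated power.
Absorbed: α·S·A_cross = 0.68·1310·16.91 = 15060 W (cross-section πr²).
Total input = 15060 + 15000 = 30060 W.
Radiated: εσ·A_surf·T⁴ with A_surf = 4πr² = 67.64 m².
T⁴ = 30060/(0.68·5.67×10⁻⁸·67.64) = 1.153×10¹⁰ K⁴.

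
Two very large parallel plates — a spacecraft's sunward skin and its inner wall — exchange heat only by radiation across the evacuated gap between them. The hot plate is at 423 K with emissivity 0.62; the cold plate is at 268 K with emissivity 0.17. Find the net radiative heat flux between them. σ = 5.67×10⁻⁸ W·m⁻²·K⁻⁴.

For two infinite grey parallel plates, q = σ(T₁⁴ − T₂⁴)/(1/ε₁ + 1/ε₂ − 1).
T₁⁴ − T₂⁴ = 3.202×10¹⁰ − 5.159×10⁹ = 2.686×10¹⁰ K⁴.
1/ε₁ + 1/ε₂ − 1 = 1.613 + 5.882 − 1 = 6.495.
q = 5.67×10⁻⁸ × 2.686×10¹⁰ / 6.495.

q ≈ 234 W/m²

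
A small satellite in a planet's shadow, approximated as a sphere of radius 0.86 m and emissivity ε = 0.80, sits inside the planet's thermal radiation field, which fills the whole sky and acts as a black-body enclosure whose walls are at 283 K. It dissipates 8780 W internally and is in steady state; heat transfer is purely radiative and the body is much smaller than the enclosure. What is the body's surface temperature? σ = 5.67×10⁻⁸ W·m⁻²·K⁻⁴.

T ≈ 406 K

For a small grey body in a large enclosure, net radiated power = εσA(T⁴ − T_w⁴).
Steady state: P = εσA(T⁴ − T_w⁴) with A = 4πr² = 9.294 m².
T⁴ = P/(εσA) + T_w⁴ = 8780/(0.80·5.67×10⁻⁸·9.294) + (283)⁴
    = 2.083×10¹⁰ + 6.414×10⁹ = 2.724×10¹⁰ K⁴.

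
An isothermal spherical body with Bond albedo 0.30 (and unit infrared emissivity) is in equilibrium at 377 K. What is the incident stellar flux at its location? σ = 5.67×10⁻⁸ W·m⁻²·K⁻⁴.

S ≈ 6550 W/m²

(1−a)S·πr² = σ·4πr²·T⁴ ⇒ S = 4σT⁴/(1−a).
S = 4·5.67×10⁻⁸·2.020×10¹⁰/0.700.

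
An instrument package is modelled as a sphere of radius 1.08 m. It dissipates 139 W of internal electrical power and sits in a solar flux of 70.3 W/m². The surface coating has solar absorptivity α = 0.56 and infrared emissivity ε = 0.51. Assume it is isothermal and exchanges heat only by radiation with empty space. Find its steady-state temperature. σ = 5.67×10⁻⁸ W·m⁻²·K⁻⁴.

T ≈ 161 K

At steady state, absorbed solar power + internal power = radiated power.
Absorbed: α·S·A_cross = 0.56·70.3·3.664 = 144.3 W (cross-section πr²).
Total input = 144.3 + 139 = 283.3 W.
Radiated: εσ·A_surf·T⁴ with A_surf = 4πr² = 14.66 m².
T⁴ = 283.3/(0.51·5.67×10⁻⁸·14.66) = 6.683×10⁸ K⁴.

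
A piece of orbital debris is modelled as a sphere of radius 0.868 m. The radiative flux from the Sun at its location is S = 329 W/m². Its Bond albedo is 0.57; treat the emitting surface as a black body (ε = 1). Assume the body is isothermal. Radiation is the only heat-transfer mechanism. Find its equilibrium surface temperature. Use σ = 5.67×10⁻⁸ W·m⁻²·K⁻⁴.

T ≈ 158 K

At equilibrium, absorbed power = emitted power.
Absorbing cross-section = πr² = 2.367 m²; emitting surface = 4πr² = 9.468 m² (ratio 4).
(1−a)S·A_cross = εσ·A_surf·T⁴  ⇒  T⁴ = (1−a)S/(4σ).
T⁴ = 0.430·329/(4·5.67×10⁻⁸) = 6.238×10⁸ K⁴.
T = (6.238×10⁸)^(1/4).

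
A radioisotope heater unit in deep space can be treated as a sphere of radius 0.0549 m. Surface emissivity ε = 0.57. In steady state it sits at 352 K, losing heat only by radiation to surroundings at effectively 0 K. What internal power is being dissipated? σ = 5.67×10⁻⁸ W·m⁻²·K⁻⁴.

P ≈ 18.8 W

Steady state: P = εσA T⁴.
A = 4πr² = 0.03788 m²; T⁴ = (352)⁴ = 1.535×10¹⁰ K⁴.
P = 0.57 × 5.67×10⁻⁸ × 0.03788 × 1.535×10¹⁰.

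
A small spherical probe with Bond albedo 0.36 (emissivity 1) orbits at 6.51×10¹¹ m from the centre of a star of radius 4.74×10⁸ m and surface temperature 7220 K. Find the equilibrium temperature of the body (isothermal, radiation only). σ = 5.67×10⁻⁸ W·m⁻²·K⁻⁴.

T ≈ 123 K

The star's surface emits σT_*⁴; at distance d the flux is S = σT_*⁴(R_*/d)².
S = 5.67×10⁻⁸·(7220)⁴·(4.74×10⁸/6.51×10¹¹)² = 81.68 W/m².
For an isothermal sphere T⁴ = (1−a)S/(4σ) = 2.305×10⁸ K⁴.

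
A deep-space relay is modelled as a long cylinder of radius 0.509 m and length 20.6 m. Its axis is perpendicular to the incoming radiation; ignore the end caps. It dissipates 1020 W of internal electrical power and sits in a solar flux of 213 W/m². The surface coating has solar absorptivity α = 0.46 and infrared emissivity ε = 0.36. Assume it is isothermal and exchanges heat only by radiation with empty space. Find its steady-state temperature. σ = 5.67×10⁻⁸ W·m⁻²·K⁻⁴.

At steady state, absorbed solar power + internal power = radiated power.
Absorbed: α·S·A_cross = 0.46·213·20.97 = 2055 W (cross-section 2rL).
Total input = 2055 + 1020 = 3075 W.
Radiated: εσ·A_surf·T⁴ with A_surf = 2πrL = 65.88 m².
T⁴ = 3075/(0.36·5.67×10⁻⁸·65.88) = 2.286×10⁹ K⁴.

T ≈ 219 K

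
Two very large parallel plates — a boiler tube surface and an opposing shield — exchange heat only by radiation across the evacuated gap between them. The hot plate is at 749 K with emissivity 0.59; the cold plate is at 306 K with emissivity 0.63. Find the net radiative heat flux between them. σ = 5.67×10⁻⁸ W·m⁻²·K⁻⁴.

For two infinite grey parallel plates, q = σ(T₁⁴ − T₂⁴)/(1/ε₁ + 1/ε₂ − 1).
T₁⁴ − T₂⁴ = 3.147×10¹¹ − 8.768×10⁹ = 3.060×10¹¹ K⁴.
1/ε₁ + 1/ε₂ − 1 = 1.695 + 1.587 − 1 = 2.282.
q = 5.67×10⁻⁸ × 3.060×10¹¹ / 2.282.

q ≈ 7600 W/m²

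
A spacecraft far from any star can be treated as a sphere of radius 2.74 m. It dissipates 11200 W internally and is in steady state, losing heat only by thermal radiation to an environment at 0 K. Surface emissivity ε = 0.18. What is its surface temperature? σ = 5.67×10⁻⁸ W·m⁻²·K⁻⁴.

Steady state: internal power = radiated power, P = εσA T⁴.
Radiating area A = 4πr² = 94.34 m².
T⁴ = P/(εσA) = 11200/(0.18·5.67×10⁻⁸·94.34) = 1.163×10¹⁰ K⁴.
T = (1.163×10¹⁰)^(1/4).

T ≈ 328 K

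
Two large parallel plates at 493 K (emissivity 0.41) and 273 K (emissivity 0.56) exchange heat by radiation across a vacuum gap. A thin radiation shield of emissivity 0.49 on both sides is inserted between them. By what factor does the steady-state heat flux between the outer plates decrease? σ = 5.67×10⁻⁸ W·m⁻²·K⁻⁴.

Without shield: q₀ = σΔ(T⁴)/(1/ε₁+1/ε₂−1) with denominator 3.225.
With shield the two gaps are in series; the resistances add: (1/ε₁+1/ε_s−1)+(1/ε_s+1/ε₂−1) = 3.480+2.827 = 6.306.
Heat-flux ratio q₀/q = 6.306/3.225.

factor ≈ 1.96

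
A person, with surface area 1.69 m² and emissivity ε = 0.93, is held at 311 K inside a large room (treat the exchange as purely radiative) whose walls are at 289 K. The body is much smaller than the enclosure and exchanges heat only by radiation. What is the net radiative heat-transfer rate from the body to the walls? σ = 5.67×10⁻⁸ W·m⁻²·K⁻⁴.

For a small grey body in a large enclosure: P_net = εσA(T_body⁴ − T_wall⁴).
A = 1.69 m²; T_body⁴ − T_wall⁴ = 9.355×10⁹ − 6.976×10⁹ = 2.379×10⁹ K⁴.
|P_net| = 0.93·5.67×10⁻⁸·1.690·2.379×10⁹.

P_net ≈ 212 W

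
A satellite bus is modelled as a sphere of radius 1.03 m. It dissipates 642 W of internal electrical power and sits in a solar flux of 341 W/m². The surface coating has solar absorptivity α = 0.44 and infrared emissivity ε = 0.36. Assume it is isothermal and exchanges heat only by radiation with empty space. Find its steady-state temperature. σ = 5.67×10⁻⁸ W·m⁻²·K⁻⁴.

At steady state, absorbed solar power + internal power = radiated power.
Absorbed: α·S·A_cross = 0.44·341·3.333 = 500.1 W (cross-section πr²).
Total input = 500.1 + 642 = 1142 W.
Radiated: εσ·A_surf·T⁴ with A_surf = 4πr² = 13.33 m².
T⁴ = 1142/(0.36·5.67×10⁻⁸·13.33) = 4.197×10⁹ K⁴.

T ≈ 255 K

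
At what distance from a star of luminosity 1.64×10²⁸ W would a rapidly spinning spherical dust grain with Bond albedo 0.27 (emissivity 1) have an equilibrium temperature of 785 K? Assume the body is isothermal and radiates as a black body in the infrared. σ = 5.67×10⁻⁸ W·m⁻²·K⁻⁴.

d ≈ 1.05×10¹¹ m

For an isothermal black-emitting sphere, (1−a)S·πr² = σ·4πr²·T⁴ ⇒ S = 4σT⁴/(1−a).
S = 4·5.67×10⁻⁸·(785)⁴/0.730 = 1.180×10⁵ W/m².
Flux falls as S = L/(4πd²), so d = √(L/(4πS)) = √(1.64×10²⁸/(4π·1.180×10⁵)).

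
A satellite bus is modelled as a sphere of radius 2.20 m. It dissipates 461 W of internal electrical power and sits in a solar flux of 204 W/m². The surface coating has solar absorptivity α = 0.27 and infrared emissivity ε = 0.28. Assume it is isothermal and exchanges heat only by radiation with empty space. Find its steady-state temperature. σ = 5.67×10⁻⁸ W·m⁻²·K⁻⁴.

T ≈ 191 K

At steady state, absorbed solar power + internal power = radiated power.
Absorbed: α·S·A_cross = 0.27·204·15.21 = 837.5 W (cross-section πr²).
Total input = 837.5 + 461 = 1299 W.
Radiated: εσ·A_surf·T⁴ with A_surf = 4πr² = 60.82 m².
T⁴ = 1299/(0.28·5.67×10⁻⁸·60.82) = 1.345×10⁹ K⁴.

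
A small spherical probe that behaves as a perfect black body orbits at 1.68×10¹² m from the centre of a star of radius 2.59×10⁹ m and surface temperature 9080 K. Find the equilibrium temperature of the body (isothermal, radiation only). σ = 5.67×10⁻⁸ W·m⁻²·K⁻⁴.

The star's surface emits σT_*⁴; at distance d the flux is S = σT_*⁴(R_*/d)².
S = 5.67×10⁻⁸·(9080)⁴·(2.59×10⁹/1.68×10¹²)² = 916.0 W/m².
For an isothermal sphere T⁴ = (1−a)S/(4σ) = 4.039×10⁹ K⁴.

T ≈ 252 K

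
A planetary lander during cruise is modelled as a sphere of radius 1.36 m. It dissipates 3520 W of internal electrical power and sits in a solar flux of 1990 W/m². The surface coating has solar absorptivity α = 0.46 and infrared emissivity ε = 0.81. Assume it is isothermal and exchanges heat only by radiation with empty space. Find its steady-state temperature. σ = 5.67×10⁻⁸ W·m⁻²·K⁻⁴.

At steady state, absorbed solar power + internal power = radiated power.
Absorbed: α·S·A_cross = 0.46·1990·5.811 = 5319 W (cross-section πr²).
Total input = 5319 + 3520 = 8839 W.
Radiated: εσ·A_surf·T⁴ with A_surf = 4πr² = 23.24 m².
T⁴ = 8839/(0.81·5.67×10⁻⁸·23.24) = 8.280×10⁹ K⁴.

T ≈ 302 K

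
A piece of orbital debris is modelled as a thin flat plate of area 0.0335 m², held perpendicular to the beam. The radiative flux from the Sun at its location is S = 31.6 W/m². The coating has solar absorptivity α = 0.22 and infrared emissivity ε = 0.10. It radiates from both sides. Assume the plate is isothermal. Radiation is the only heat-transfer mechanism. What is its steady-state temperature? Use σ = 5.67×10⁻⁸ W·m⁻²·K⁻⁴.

T ≈ 157 K

At equilibrium, absorbed power = emitted power.
Absorbing cross-section = A = 0.03350 m²; emitting surface = 2A = 0.06700 m² (ratio 2).
αS·A_cross = εσ·A_surf·T⁴  ⇒  T⁴ = αS/(ε·2σ).
T⁴ = 0.220·31.6/(0.10·2·5.67×10⁻⁸) = 6.131×10⁸ K⁴.
T = (6.131×10⁸)^(1/4).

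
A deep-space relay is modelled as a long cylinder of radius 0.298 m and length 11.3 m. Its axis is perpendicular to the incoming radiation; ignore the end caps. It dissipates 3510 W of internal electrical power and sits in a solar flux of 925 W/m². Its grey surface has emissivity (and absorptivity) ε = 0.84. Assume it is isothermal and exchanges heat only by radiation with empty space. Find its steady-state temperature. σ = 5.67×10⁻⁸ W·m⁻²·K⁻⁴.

At steady state, absorbed solar power + internal power = radiated power.
Absorbed: α·S·A_cross = 0.84·925·6.735 = 5233 W (cross-section 2rL).
Total input = 5233 + 3510 = 8743 W.
Radiated: εσ·A_surf·T⁴ with A_surf = 2πrL = 21.16 m².
T⁴ = 8743/(0.84·5.67×10⁻⁸·21.16) = 8.676×10⁹ K⁴.

T ≈ 305 K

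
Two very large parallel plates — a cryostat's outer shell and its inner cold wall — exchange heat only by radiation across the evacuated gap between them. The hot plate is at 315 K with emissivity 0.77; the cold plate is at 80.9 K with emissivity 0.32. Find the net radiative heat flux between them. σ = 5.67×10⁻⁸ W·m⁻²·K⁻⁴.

q ≈ 162 W/m²

For two infinite grey parallel plates, q = σ(T₁⁴ − T₂⁴)/(1/ε₁ + 1/ε₂ − 1).
T₁⁴ − T₂⁴ = 9.846×10⁹ − 4.283×10⁷ = 9.803×10⁹ K⁴.
1/ε₁ + 1/ε₂ − 1 = 1.299 + 3.125 − 1 = 3.424.
q = 5.67×10⁻⁸ × 9.803×10⁹ / 3.424.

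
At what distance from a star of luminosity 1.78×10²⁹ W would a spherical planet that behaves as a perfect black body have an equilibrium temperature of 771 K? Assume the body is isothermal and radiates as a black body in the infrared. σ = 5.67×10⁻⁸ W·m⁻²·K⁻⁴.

d ≈ 4.20×10¹¹ m

For an isothermal black-emitting sphere, (1−a)S·πr² = σ·4πr²·T⁴ ⇒ S = 4σT⁴/(1−a).
S = 4·5.67×10⁻⁸·(771)⁴/1.00 = 80140 W/m².
Flux falls as S = L/(4πd²), so d = √(L/(4πS)) = √(1.78×10²⁹/(4π·80140)).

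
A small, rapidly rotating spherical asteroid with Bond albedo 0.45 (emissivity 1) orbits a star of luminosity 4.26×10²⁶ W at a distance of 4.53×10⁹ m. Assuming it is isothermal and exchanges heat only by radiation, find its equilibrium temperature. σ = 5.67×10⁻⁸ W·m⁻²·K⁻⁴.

T ≈ 1410 K

First find the stellar flux at distance d: S = L/(4πd²) = 4.26×10²⁶/(4π·(4.53×10⁹)²) = 1.652×10⁶ W/m².
For an isothermal sphere, absorbed (1−a)S·πr² = emitted σ·4πr²·T⁴, so T⁴ = (1−a)S/(4σ).
T⁴ = 0.550·1.652×10⁶/(4·5.67×10⁻⁸) = 4.006×10¹² K⁴.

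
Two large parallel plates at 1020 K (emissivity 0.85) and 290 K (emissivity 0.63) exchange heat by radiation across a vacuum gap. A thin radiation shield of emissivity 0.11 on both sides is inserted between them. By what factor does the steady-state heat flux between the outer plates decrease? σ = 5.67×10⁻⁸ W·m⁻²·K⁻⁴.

Without shield: q₀ = σΔ(T⁴)/(1/ε₁+1/ε₂−1) with denominator 1.764.
With shield the two gaps are in series; the resistances add: (1/ε₁+1/ε_s−1)+(1/ε_s+1/ε₂−1) = 9.267+9.678 = 18.95.
Heat-flux ratio q₀/q = 18.95/1.764.

factor ≈ 10.7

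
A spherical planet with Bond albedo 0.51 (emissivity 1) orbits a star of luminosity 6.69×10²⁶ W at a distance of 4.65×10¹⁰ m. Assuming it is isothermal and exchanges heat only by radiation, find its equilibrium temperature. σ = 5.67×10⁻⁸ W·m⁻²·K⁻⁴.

First find the stellar flux at distance d: S = L/(4πd²) = 6.69×10²⁶/(4π·(4.65×10¹⁰)²) = 24620 W/m².
For an isothermal sphere, absorbed (1−a)S·πr² = emitted σ·4πr²·T⁴, so T⁴ = (1−a)S/(4σ).
T⁴ = 0.490·24620/(4·5.67×10⁻⁸) = 5.319×10¹⁰ K⁴.

T ≈ 480 K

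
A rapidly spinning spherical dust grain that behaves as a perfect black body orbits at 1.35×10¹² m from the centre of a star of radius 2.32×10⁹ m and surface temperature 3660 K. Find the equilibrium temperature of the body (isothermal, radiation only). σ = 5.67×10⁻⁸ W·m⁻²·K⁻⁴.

The star's surface emits σT_*⁴; at distance d the flux is S = σT_*⁴(R_*/d)².
S = 5.67×10⁻⁸·(3660)⁴·(2.32×10⁹/1.35×10¹²)² = 30.05 W/m².
For an isothermal sphere T⁴ = (1−a)S/(4σ) = 1.325×10⁸ K⁴.

T ≈ 107 K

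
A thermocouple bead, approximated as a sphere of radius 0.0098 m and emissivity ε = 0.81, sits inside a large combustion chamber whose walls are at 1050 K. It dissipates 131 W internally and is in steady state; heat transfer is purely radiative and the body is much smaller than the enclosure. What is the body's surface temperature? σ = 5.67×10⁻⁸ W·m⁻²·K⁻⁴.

T ≈ 1380 K

For a small grey body in a large enclosure, net radiated power = εσA(T⁴ − T_w⁴).
Steady state: P = εσA(T⁴ − T_w⁴) with A = 4πr² = 0.001207 m².
T⁴ = P/(εσA) + T_w⁴ = 131/(0.81·5.67×10⁻⁸·0.001207) + (1050)⁴
    = 2.363×10¹² + 1.216×10¹² = 3.579×10¹² K⁴.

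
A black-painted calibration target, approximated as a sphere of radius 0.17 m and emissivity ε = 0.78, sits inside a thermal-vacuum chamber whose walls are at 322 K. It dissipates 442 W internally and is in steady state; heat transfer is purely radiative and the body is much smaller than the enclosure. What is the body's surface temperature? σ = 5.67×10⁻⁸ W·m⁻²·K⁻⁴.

For a small grey body in a large enclosure, net radiated power = εσA(T⁴ − T_w⁴).
Steady state: P = εσA(T⁴ − T_w⁴) with A = 4πr² = 0.3632 m².
T⁴ = P/(εσA) + T_w⁴ = 442/(0.78·5.67×10⁻⁸·0.3632) + (322)⁴
    = 2.752×10¹⁰ + 1.075×10¹⁰ = 3.827×10¹⁰ K⁴.

T ≈ 442 K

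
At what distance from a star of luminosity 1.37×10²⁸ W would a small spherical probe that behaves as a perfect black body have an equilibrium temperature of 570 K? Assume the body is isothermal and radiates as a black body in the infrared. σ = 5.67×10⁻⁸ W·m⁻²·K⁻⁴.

d ≈ 2.13×10¹¹ m

For an isothermal black-emitting sphere, (1−a)S·πr² = σ·4πr²·T⁴ ⇒ S = 4σT⁴/(1−a).
S = 4·5.67×10⁻⁸·(570)⁴/1.00 = 23940 W/m².
Flux falls as S = L/(4πd²), so d = √(L/(4πS)) = √(1.37×10²⁸/(4π·23940)).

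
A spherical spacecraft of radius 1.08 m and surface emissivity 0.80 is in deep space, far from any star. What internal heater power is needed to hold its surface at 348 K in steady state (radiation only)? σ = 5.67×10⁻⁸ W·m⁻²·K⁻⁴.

P ≈ 9750 W

P = εσ·4πr²·T⁴.
4πr² = 14.66 m²; T⁴ = 1.467×10¹⁰ K⁴.
P = 0.80·5.67×10⁻⁸·14.66·1.467×10¹⁰.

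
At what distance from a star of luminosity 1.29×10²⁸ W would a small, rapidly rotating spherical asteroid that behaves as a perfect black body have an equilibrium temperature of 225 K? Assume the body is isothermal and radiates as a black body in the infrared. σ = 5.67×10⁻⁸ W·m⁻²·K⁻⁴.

For an isothermal black-emitting sphere, (1−a)S·πr² = σ·4πr²·T⁴ ⇒ S = 4σT⁴/(1−a).
S = 4·5.67×10⁻⁸·(225)⁴/1.00 = 581.3 W/m².
Flux falls as S = L/(4πd²), so d = √(L/(4πS)) = √(1.29×10²⁸/(4π·581.3)).

d ≈ 1.33×10¹² m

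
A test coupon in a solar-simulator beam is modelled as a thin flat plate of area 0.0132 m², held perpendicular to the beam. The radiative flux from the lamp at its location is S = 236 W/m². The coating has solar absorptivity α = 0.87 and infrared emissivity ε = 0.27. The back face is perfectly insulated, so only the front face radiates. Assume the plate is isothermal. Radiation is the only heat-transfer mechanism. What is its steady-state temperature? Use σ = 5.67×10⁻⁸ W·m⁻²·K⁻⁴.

T ≈ 340 K

At equilibrium, absorbed power = emitted power.
Absorbing cross-section = A = 0.01320 m²; emitting surface = A = 0.01320 m² (ratio 1).
αS·A_cross = εσ·A_surf·T⁴  ⇒  T⁴ = αS/(ε·1σ).
T⁴ = 0.870·236/(0.27·1·5.67×10⁻⁸) = 1.341×10¹⁰ K⁴.
T = (1.341×10¹⁰)^(1/4).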